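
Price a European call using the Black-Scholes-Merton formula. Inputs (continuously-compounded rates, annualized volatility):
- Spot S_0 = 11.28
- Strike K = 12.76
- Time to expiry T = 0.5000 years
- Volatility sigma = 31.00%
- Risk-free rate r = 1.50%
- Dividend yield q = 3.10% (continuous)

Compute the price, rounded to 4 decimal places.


d1 = (ln(S/K) + (r - q + 0.5*sigma^2) * T) / (sigma * sqrt(T)) = -0.48931348
d2 = d1 - sigma * sqrt(T) = -0.70851658
exp(-rT) = 0.99252805; exp(-qT) = 0.98461951
C = S_0 * exp(-qT) * N(d1) - K * exp(-rT) * N(d2)
N(d1) = 0.31230989; N(d2) = 0.23931226
C = 11.2800 * 0.98461951 * 0.31230989 - 12.7600 * 0.99252805 * 0.23931226 = 0.4379

Answer: Price = 0.4379


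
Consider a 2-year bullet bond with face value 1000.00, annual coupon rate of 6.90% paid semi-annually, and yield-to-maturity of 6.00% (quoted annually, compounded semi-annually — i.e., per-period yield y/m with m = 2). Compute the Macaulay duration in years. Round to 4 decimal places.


Answer: Macaulay duration = 1.9031 years

Derivation:
Coupon per period c = face * coupon_rate / m = 34.500000
Periods per year m = 2; per-period yield y/m = 0.030000
Number of cashflows N = 4
Cashflows (t years, CF_t, discount factor 1/(1+y/m)^(m*t), PV):
  t = 0.5000: CF_t = 34.500000, DF = 0.970874, PV = 33.495146
  t = 1.0000: CF_t = 34.500000, DF = 0.942596, PV = 32.519559
  t = 1.5000: CF_t = 34.500000, DF = 0.915142, PV = 31.572387
  t = 2.0000: CF_t = 1034.500000, DF = 0.888487, PV = 919.139851
Price P = sum_t PV_t = 1016.726943
Macaulay numerator sum_t t * PV_t:
  t * PV_t at t = 0.5000: 16.747573
  t * PV_t at t = 1.0000: 32.519559
  t * PV_t at t = 1.5000: 47.358581
  t * PV_t at t = 2.0000: 1838.279702
Macaulay duration D = (sum_t t * PV_t) / P = 1934.905415 / 1016.726943 = 1.903073


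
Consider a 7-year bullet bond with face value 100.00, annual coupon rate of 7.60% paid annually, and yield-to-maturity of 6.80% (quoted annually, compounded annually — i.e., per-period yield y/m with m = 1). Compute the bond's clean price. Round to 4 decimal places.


Coupon per period c = face * coupon_rate / m = 7.600000
Periods per year m = 1; per-period yield y/m = 0.068000
Number of cashflows N = 7
Cashflows (t years, CF_t, discount factor 1/(1+y/m)^(m*t), PV):
  t = 1.0000: CF_t = 7.600000, DF = 0.936330, PV = 7.116105
  t = 2.0000: CF_t = 7.600000, DF = 0.876713, PV = 6.663020
  t = 3.0000: CF_t = 7.600000, DF = 0.820892, PV = 6.238782
  t = 4.0000: CF_t = 7.600000, DF = 0.768626, PV = 5.841556
  t = 5.0000: CF_t = 7.600000, DF = 0.719687, PV = 5.469622
  t = 6.0000: CF_t = 7.600000, DF = 0.673864, PV = 5.121369
  t = 7.0000: CF_t = 107.600000, DF = 0.630959, PV = 67.891203
Price P = sum_t PV_t = 104.341657

Answer: Price = 104.3417


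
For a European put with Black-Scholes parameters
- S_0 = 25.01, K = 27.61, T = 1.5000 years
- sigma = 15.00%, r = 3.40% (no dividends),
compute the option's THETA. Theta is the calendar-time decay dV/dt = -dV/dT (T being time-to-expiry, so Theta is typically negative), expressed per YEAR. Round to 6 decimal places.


Answer: Theta = -0.033380

Derivation:
d1 = -0.1688911260; d2 = -0.3526028567
phi(d1) = 0.3932929050; exp(-qT) = 1.0000000000; exp(-rT) = 0.9502786705
Theta = -S*exp(-qT)*phi(d1)*sigma/(2*sqrt(T)) + r*K*exp(-rT)*N(-d2) - q*S*exp(-qT)*N(-d1)
N(-d1) = 0.5670588603; N(-d2) = 0.6378069022; sqrt(T) = 1.2247448714
Term 1 = -25.0100 * 1.0000000000 * 0.3932929050 * 0.1500 / (2 * 1.2247448714) = -0.6023451772
Term 2 = 0.0340 * 27.6100 * 0.9502786705 * 0.6378069022 = 0.5689649585
Term 3 = 0 (no dividend yield, q = 0)
Theta = -0.6023451772 + (0.5689649585) + (0.0000000000) = -0.033380


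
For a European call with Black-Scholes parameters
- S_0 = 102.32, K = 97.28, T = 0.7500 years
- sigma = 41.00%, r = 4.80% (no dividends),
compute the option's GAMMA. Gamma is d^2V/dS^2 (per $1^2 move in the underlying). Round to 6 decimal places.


Answer: Gamma = 0.010049

Derivation:
d1 = 0.4211819191; d2 = 0.0661115036
phi(d1) = 0.3650811440; exp(-qT) = 1.0000000000; exp(-rT) = 0.9646402935
Gamma = exp(-qT) * phi(d1) / (S * sigma * sqrt(T)) = 1.0000000000 * 0.3650811440 / (102.3200 * 0.4100 * 0.8660254038) = 0.010049


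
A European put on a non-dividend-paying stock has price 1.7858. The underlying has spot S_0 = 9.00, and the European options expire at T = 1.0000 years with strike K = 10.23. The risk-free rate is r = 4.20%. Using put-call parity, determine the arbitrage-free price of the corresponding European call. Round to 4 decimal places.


Answer: Call price = 0.9766

Derivation:
Put-call parity: C - P = S_0 * exp(-qT) - K * exp(-rT).
S_0 * exp(-qT) = 9.0000 * 1.00000000 = 9.00000000
K * exp(-rT) = 10.2300 * 0.95886978 = 9.80923786
C = P + S*exp(-qT) - K*exp(-rT)
C = 1.7858 + 9.00000000 - 9.80923786 = 0.9766


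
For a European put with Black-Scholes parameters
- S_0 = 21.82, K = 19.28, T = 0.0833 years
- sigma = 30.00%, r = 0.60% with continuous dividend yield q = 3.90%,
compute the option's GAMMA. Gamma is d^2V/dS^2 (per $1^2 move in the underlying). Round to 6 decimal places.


d1 = 1.4408728638; d2 = 1.3542876457
phi(d1) = 0.1412822187; exp(-qT) = 0.9967565713; exp(-rT) = 0.9995003249
Gamma = exp(-qT) * phi(d1) / (S * sigma * sqrt(T)) = 0.9967565713 * 0.1412822187 / (21.8200 * 0.3000 * 0.2886173938) = 0.074538

Answer: Gamma = 0.074538


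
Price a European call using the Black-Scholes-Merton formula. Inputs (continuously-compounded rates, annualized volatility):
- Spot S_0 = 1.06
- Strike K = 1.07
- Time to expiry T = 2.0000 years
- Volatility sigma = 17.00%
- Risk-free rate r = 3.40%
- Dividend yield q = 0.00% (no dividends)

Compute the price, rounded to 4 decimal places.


d1 = (ln(S/K) + (r - q + 0.5*sigma^2) * T) / (sigma * sqrt(T)) = 0.36399469
d2 = d1 - sigma * sqrt(T) = 0.12357839
exp(-rT) = 0.93426047; exp(-qT) = 1.00000000
C = S_0 * exp(-qT) * N(d1) - K * exp(-rT) * N(d2)
N(d1) = 0.64206901; N(d2) = 0.54917545
C = 1.0600 * 1.00000000 * 0.64206901 - 1.0700 * 0.93426047 * 0.54917545 = 0.1316

Answer: Price = 0.1316


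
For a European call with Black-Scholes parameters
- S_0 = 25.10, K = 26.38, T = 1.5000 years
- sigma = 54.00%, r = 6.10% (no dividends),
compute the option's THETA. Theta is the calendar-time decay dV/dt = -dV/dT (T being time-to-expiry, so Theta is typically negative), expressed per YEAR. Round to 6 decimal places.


Answer: Theta = -2.622140

Derivation:
d1 = 0.3938260862; d2 = -0.2675361443
phi(d1) = 0.3691736955; exp(-qT) = 1.0000000000; exp(-rT) = 0.9125613162
Theta = -S*exp(-qT)*phi(d1)*sigma/(2*sqrt(T)) - r*K*exp(-rT)*N(d2) + q*S*exp(-qT)*N(d1)
N(d1) = 0.6531452782; N(d2) = 0.3945281944; sqrt(T) = 1.2247448714
Term 1 = -25.1000 * 1.0000000000 * 0.3691736955 * 0.5400 / (2 * 1.2247448714) = -2.0427847406
Term 2 = -0.0610 * 26.3800 * 0.9125613162 * 0.3945281944 = -0.5793549555
Term 3 = 0 (no dividend yield, q = 0)
Theta = -2.0427847406 + (-0.5793549555) + (0.0000000000) = -2.622140


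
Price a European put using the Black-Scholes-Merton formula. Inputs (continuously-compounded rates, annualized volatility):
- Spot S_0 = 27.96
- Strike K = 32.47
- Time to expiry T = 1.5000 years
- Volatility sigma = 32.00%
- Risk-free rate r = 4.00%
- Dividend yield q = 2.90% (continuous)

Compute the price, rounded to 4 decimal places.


Answer: Price = 6.6100

Derivation:
d1 = (ln(S/K) + (r - q + 0.5*sigma^2) * T) / (sigma * sqrt(T)) = -0.14350353
d2 = d1 - sigma * sqrt(T) = -0.53542189
exp(-rT) = 0.94176453; exp(-qT) = 0.95743255
P = K * exp(-rT) * N(-d2) - S_0 * exp(-qT) * N(-d1)
N(-d1) = 0.55705374; N(-d2) = 0.70382092
P = 32.4700 * 0.94176453 * 0.70382092 - 27.9600 * 0.95743255 * 0.55705374 = 6.6100


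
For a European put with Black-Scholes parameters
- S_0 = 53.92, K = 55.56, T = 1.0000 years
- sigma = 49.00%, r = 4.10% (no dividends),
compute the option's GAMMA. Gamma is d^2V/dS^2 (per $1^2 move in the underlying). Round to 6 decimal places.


d1 = 0.2675264260; d2 = -0.2224735740
phi(d1) = 0.3849184723; exp(-qT) = 1.0000000000; exp(-rT) = 0.9598291299
Gamma = exp(-qT) * phi(d1) / (S * sigma * sqrt(T)) = 1.0000000000 * 0.3849184723 / (53.9200 * 0.4900 * 1.0000000000) = 0.014569

Answer: Gamma = 0.014569


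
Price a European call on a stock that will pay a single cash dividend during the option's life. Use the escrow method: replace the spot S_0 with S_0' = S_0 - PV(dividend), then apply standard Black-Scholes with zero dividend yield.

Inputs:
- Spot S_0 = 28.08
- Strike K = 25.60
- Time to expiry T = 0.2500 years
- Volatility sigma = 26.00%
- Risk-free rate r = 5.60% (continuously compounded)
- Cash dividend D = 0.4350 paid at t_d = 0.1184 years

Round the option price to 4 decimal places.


Answer: Price = 2.8942

Derivation:
PV(D) = D * exp(-r * t_d) = 0.4350 * 0.99339153 = 0.43212532
S_0' = S_0 - PV(D) = 28.0800 - 0.43212532 = 27.64787468
d1 = (ln(S_0'/K) + (r + sigma^2/2)*T) / (sigma*sqrt(T)) = 0.76466545
d2 = d1 - sigma*sqrt(T) = 0.63466545
exp(-rT) = 0.98609754
N(d1) = 0.77776461; N(d2) = 0.73717668
C = S_0' * N(d1) - K * exp(-rT) * N(d2) = 27.64787468 * 0.77776461 - 25.6000 * 0.98609754 * 0.73717668 = 2.8942


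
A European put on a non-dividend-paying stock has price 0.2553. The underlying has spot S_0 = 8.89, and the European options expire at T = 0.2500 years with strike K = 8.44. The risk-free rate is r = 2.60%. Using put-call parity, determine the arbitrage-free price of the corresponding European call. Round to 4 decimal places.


Put-call parity: C - P = S_0 * exp(-qT) - K * exp(-rT).
S_0 * exp(-qT) = 8.8900 * 1.00000000 = 8.89000000
K * exp(-rT) = 8.4400 * 0.99352108 = 8.38531791
C = P + S*exp(-qT) - K*exp(-rT)
C = 0.2553 + 8.89000000 - 8.38531791 = 0.7600

Answer: Call price = 0.7600


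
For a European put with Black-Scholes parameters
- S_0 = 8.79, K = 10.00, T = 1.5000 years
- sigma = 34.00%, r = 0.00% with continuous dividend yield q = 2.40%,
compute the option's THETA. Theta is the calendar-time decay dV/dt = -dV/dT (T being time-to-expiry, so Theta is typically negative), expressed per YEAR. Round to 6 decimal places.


d1 = -0.1879632315; d2 = -0.6043764878
phi(d1) = 0.3919568110; exp(-qT) = 0.9646402935; exp(-rT) = 1.0000000000
Theta = -S*exp(-qT)*phi(d1)*sigma/(2*sqrt(T)) + r*K*exp(-rT)*N(-d2) - q*S*exp(-qT)*N(-d1)
N(-d1) = 0.5745472628; N(-d2) = 0.7272033179; sqrt(T) = 1.2247448714
Term 1 = -8.7900 * 0.9646402935 * 0.3919568110 * 0.3400 / (2 * 1.2247448714) = -0.4613130932
Term 2 = 0.0000 * 10.0000 * 1.0000000000 * 0.7272033179 = 0.0000000000
Term 3 = -0.0240 * 8.7900 * 0.9646402935 * 0.5745472628 = -0.1169206646
Theta = -0.4613130932 + (0.0000000000) + (-0.1169206646) = -0.578234

Answer: Theta = -0.578234


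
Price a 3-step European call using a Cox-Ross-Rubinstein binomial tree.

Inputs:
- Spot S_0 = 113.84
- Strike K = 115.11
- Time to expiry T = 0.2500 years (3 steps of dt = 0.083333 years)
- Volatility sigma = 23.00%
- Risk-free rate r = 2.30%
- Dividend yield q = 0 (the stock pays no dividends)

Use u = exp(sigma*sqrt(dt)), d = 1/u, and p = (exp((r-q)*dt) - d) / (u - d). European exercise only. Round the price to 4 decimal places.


dt = T/N = 0.083333
u = exp(sigma*sqrt(dt)) = 1.068649; d = 1/u = 0.935761
p = (exp((r-q)*dt) - d) / (u - d) = 0.497844
Discount per step: exp(-r*dt) = 0.998085
Stock lattice S(k, i) with i counting down-moves:
  k=0: S(0,0) = 113.8400
  k=1: S(1,0) = 121.6550; S(1,1) = 106.5270
  k=2: S(2,0) = 130.0065; S(2,1) = 113.8400; S(2,2) = 99.6838
  k=3: S(3,0) = 138.9313; S(3,1) = 121.6550; S(3,2) = 106.5270; S(3,3) = 93.2802
Terminal payoffs V(N, i) = max(S_T - K, 0):
  V(3,0) = 23.821332; V(3,1) = 6.545008; V(3,2) = 0.000000; V(3,3) = 0.000000
Backward induction: V(k, i) = exp(-r*dt) * [p * V(k+1, i) + (1-p) * V(k+1, i+1)].
  V(2,0) = exp(-r*dt) * [p*23.821332 + (1-p)*6.545008] = 15.116925
  V(2,1) = exp(-r*dt) * [p*6.545008 + (1-p)*0.000000] = 3.252155
  V(2,2) = exp(-r*dt) * [p*0.000000 + (1-p)*0.000000] = 0.000000
  V(1,0) = exp(-r*dt) * [p*15.116925 + (1-p)*3.252155] = 9.141425
  V(1,1) = exp(-r*dt) * [p*3.252155 + (1-p)*0.000000] = 1.615967
  V(0,0) = exp(-r*dt) * [p*9.141425 + (1-p)*1.615967] = 5.352205

Answer: Price = V(0,0) = 5.3522


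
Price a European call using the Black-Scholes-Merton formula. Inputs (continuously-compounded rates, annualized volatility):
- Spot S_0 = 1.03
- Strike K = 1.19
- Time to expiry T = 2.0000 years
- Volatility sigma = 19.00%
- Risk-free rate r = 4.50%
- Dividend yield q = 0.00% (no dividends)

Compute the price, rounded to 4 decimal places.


Answer: Price = 0.0867

Derivation:
d1 = (ln(S/K) + (r - q + 0.5*sigma^2) * T) / (sigma * sqrt(T)) = -0.06808510
d2 = d1 - sigma * sqrt(T) = -0.33678567
exp(-rT) = 0.91393119; exp(-qT) = 1.00000000
C = S_0 * exp(-qT) * N(d1) - K * exp(-rT) * N(d2)
N(d1) = 0.47285895; N(d2) = 0.36813924
C = 1.0300 * 1.00000000 * 0.47285895 - 1.1900 * 0.91393119 * 0.36813924 = 0.0867


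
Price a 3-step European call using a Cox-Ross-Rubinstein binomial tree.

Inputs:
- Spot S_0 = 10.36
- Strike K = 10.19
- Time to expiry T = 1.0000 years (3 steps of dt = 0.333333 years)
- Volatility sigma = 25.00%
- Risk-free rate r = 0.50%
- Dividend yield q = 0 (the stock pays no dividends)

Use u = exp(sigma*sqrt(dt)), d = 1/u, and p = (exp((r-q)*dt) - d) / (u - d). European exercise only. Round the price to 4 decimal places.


dt = T/N = 0.333333
u = exp(sigma*sqrt(dt)) = 1.155274; d = 1/u = 0.865596
p = (exp((r-q)*dt) - d) / (u - d) = 0.469736
Discount per step: exp(-r*dt) = 0.998335
Stock lattice S(k, i) with i counting down-moves:
  k=0: S(0,0) = 10.3600
  k=1: S(1,0) = 11.9686; S(1,1) = 8.9676
  k=2: S(2,0) = 13.8271; S(2,1) = 10.3600; S(2,2) = 7.7623
  k=3: S(3,0) = 15.9740; S(3,1) = 11.9686; S(3,2) = 8.9676; S(3,3) = 6.7190
Terminal payoffs V(N, i) = max(S_T - K, 0):
  V(3,0) = 5.784041; V(3,1) = 1.778639; V(3,2) = 0.000000; V(3,3) = 0.000000
Backward induction: V(k, i) = exp(-r*dt) * [p * V(k+1, i) + (1-p) * V(k+1, i+1)].
  V(2,0) = exp(-r*dt) * [p*5.784041 + (1-p)*1.778639] = 3.654027
  V(2,1) = exp(-r*dt) * [p*1.778639 + (1-p)*0.000000] = 0.834100
  V(2,2) = exp(-r*dt) * [p*0.000000 + (1-p)*0.000000] = 0.000000
  V(1,0) = exp(-r*dt) * [p*3.654027 + (1-p)*0.834100] = 2.155128
  V(1,1) = exp(-r*dt) * [p*0.834100 + (1-p)*0.000000] = 0.391155
  V(0,0) = exp(-r*dt) * [p*2.155128 + (1-p)*0.391155] = 1.217726

Answer: Price = V(0,0) = 1.2177


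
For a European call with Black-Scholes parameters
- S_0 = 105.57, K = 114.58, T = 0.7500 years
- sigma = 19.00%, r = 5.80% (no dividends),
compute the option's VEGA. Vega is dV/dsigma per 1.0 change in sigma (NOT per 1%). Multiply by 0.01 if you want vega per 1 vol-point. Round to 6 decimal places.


Answer: Vega = 36.059854

Derivation:
d1 = -0.1510927416; d2 = -0.3156375683
phi(d1) = 0.3944144411; exp(-qT) = 1.0000000000; exp(-rT) = 0.9574325541
Vega = S * exp(-qT) * phi(d1) * sqrt(T) = 105.5700 * 1.0000000000 * 0.3944144411 * 0.8660254038 = 36.059854


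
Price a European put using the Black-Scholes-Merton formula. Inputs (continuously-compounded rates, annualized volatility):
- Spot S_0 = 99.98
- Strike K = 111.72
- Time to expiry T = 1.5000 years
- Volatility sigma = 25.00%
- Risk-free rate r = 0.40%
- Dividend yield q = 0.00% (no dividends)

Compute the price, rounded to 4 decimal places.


Answer: Price = 19.1158

Derivation:
d1 = (ln(S/K) + (r - q + 0.5*sigma^2) * T) / (sigma * sqrt(T)) = -0.18991898
d2 = d1 - sigma * sqrt(T) = -0.49610520
exp(-rT) = 0.99401796; exp(-qT) = 1.00000000
P = K * exp(-rT) * N(-d2) - S_0 * exp(-qT) * N(-d1)
N(-d1) = 0.57531369; N(-d2) = 0.69008990
P = 111.7200 * 0.99401796 * 0.69008990 - 99.9800 * 1.00000000 * 0.57531369 = 19.1158


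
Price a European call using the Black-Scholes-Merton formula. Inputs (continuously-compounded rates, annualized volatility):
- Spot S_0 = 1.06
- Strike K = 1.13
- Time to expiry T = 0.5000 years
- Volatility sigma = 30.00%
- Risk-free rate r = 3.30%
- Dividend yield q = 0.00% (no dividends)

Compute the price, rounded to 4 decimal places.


Answer: Price = 0.0682

Derivation:
d1 = (ln(S/K) + (r - q + 0.5*sigma^2) * T) / (sigma * sqrt(T)) = -0.11760942
d2 = d1 - sigma * sqrt(T) = -0.32974145
exp(-rT) = 0.98363538; exp(-qT) = 1.00000000
C = S_0 * exp(-qT) * N(d1) - K * exp(-rT) * N(d2)
N(d1) = 0.45318857; N(d2) = 0.37079767
C = 1.0600 * 1.00000000 * 0.45318857 - 1.1300 * 0.98363538 * 0.37079767 = 0.0682


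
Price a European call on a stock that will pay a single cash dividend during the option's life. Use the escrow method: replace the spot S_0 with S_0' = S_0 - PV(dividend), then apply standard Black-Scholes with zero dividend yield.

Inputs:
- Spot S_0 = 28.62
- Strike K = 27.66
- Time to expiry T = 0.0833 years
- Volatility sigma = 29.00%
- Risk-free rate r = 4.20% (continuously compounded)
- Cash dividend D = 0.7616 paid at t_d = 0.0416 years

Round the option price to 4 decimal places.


Answer: Price = 1.0808

Derivation:
PV(D) = D * exp(-r * t_d) = 0.7616 * 0.99825433 = 0.76027049
S_0' = S_0 - PV(D) = 28.6200 - 0.76027049 = 27.85972951
d1 = (ln(S_0'/K) + (r + sigma^2/2)*T) / (sigma*sqrt(T)) = 0.16961123
d2 = d1 - sigma*sqrt(T) = 0.08591219
exp(-rT) = 0.99650751
N(d1) = 0.56734206; N(d2) = 0.53423189
C = S_0' * N(d1) - K * exp(-rT) * N(d2) = 27.85972951 * 0.56734206 - 27.6600 * 0.99650751 * 0.53423189 = 1.0808


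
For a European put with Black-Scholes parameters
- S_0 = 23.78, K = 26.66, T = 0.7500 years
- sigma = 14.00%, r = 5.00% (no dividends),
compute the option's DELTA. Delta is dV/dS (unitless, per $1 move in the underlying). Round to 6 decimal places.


Answer: Delta = -0.716669

Derivation:
d1 = -0.5729741479; d2 = -0.6942177044
phi(d1) = 0.3385483976; exp(-qT) = 1.0000000000; exp(-rT) = 0.9631944177
N(-d1) = 0.7166689009
Delta = -exp(-qT) * N(-d1) = -1.0000000000 * 0.7166689009 = -0.716669


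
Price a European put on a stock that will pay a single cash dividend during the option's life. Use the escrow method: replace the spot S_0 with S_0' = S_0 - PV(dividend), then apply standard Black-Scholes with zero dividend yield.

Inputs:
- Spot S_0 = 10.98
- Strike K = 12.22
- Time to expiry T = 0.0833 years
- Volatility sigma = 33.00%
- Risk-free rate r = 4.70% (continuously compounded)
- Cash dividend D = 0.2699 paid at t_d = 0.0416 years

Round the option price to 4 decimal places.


Answer: Price = 1.5067

Derivation:
PV(D) = D * exp(-r * t_d) = 0.2699 * 0.99804671 = 0.26937281
S_0' = S_0 - PV(D) = 10.9800 - 0.26937281 = 10.71062719
d1 = (ln(S_0'/K) + (r + sigma^2/2)*T) / (sigma*sqrt(T)) = -1.29548383
d2 = d1 - sigma*sqrt(T) = -1.39072757
exp(-rT) = 0.99609255
N(-d1) = 0.90242331; N(-d2) = 0.91784597
P = K * exp(-rT) * N(-d2) - S_0' * N(-d1) = 12.2200 * 0.99609255 * 0.91784597 - 10.71062719 * 0.90242331 = 1.5067


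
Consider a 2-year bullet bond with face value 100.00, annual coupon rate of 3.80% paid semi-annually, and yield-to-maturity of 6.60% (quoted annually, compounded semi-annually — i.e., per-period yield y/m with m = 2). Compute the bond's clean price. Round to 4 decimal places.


Answer: Price = 94.8332

Derivation:
Coupon per period c = face * coupon_rate / m = 1.900000
Periods per year m = 2; per-period yield y/m = 0.033000
Number of cashflows N = 4
Cashflows (t years, CF_t, discount factor 1/(1+y/m)^(m*t), PV):
  t = 0.5000: CF_t = 1.900000, DF = 0.968054, PV = 1.839303
  t = 1.0000: CF_t = 1.900000, DF = 0.937129, PV = 1.780545
  t = 1.5000: CF_t = 1.900000, DF = 0.907192, PV = 1.723664
  t = 2.0000: CF_t = 101.900000, DF = 0.878211, PV = 89.489668
Price P = sum_t PV_t = 94.833180


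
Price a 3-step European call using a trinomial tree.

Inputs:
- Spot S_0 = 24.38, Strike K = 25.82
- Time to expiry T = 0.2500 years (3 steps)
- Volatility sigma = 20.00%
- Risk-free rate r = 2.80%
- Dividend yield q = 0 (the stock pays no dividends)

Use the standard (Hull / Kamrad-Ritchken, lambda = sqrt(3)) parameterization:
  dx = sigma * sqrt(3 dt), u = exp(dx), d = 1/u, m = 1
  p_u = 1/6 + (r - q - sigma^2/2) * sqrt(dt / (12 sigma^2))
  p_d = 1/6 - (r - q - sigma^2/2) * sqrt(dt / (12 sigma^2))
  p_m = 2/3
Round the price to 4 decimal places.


dt = T/N = 0.083333; dx = sigma*sqrt(3*dt) = 0.100000
u = exp(dx) = 1.105171; d = 1/u = 0.904837
p_u = 0.170000, p_m = 0.666667, p_d = 0.163333
Discount per step: exp(-r*dt) = 0.997669
Stock lattice S(k, j) with j the centered position index:
  k=0: S(0,+0) = 24.3800
  k=1: S(1,-1) = 22.0599; S(1,+0) = 24.3800; S(1,+1) = 26.9441
  k=2: S(2,-2) = 19.9607; S(2,-1) = 22.0599; S(2,+0) = 24.3800; S(2,+1) = 26.9441; S(2,+2) = 29.7778
  k=3: S(3,-3) = 18.0611; S(3,-2) = 19.9607; S(3,-1) = 22.0599; S(3,+0) = 24.3800; S(3,+1) = 26.9441; S(3,+2) = 29.7778; S(3,+3) = 32.9096
Terminal payoffs V(N, j) = max(S_T - K, 0):
  V(3,-3) = 0.000000; V(3,-2) = 0.000000; V(3,-1) = 0.000000; V(3,+0) = 0.000000; V(3,+1) = 1.124067; V(3,+2) = 3.957799; V(3,+3) = 7.089558
Backward induction: V(k, j) = exp(-r*dt) * [p_u * V(k+1, j+1) + p_m * V(k+1, j) + p_d * V(k+1, j-1)]
  V(2,-2) = exp(-r*dt) * [p_u*0.000000 + p_m*0.000000 + p_d*0.000000] = 0.000000
  V(2,-1) = exp(-r*dt) * [p_u*0.000000 + p_m*0.000000 + p_d*0.000000] = 0.000000
  V(2,+0) = exp(-r*dt) * [p_u*1.124067 + p_m*0.000000 + p_d*0.000000] = 0.190646
  V(2,+1) = exp(-r*dt) * [p_u*3.957799 + p_m*1.124067 + p_d*0.000000] = 1.418889
  V(2,+2) = exp(-r*dt) * [p_u*7.089558 + p_m*3.957799 + p_d*1.124067] = 4.017969
  V(1,-1) = exp(-r*dt) * [p_u*0.190646 + p_m*0.000000 + p_d*0.000000] = 0.032334
  V(1,+0) = exp(-r*dt) * [p_u*1.418889 + p_m*0.190646 + p_d*0.000000] = 0.367450
  V(1,+1) = exp(-r*dt) * [p_u*4.017969 + p_m*1.418889 + p_d*0.190646] = 1.656251
  V(0,+0) = exp(-r*dt) * [p_u*1.656251 + p_m*0.367450 + p_d*0.032334] = 0.530571

Answer: Price = V(0,0) = 0.5306


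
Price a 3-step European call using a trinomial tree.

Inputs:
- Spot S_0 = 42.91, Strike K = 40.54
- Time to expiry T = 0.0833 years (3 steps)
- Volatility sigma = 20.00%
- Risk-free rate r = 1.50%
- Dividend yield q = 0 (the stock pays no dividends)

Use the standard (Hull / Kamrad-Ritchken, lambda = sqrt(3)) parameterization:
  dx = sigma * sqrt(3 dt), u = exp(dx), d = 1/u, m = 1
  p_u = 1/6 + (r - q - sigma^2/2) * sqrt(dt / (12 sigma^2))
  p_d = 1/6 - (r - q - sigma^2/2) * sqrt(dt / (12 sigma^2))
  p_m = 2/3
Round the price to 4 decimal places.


dt = T/N = 0.027767; dx = sigma*sqrt(3*dt) = 0.057723
u = exp(dx) = 1.059422; d = 1/u = 0.943911
p_u = 0.165464, p_m = 0.666667, p_d = 0.167869
Discount per step: exp(-r*dt) = 0.999584
Stock lattice S(k, j) with j the centered position index:
  k=0: S(0,+0) = 42.9100
  k=1: S(1,-1) = 40.5032; S(1,+0) = 42.9100; S(1,+1) = 45.4598
  k=2: S(2,-2) = 38.2314; S(2,-1) = 40.5032; S(2,+0) = 42.9100; S(2,+1) = 45.4598; S(2,+2) = 48.1611
  k=3: S(3,-3) = 36.0871; S(3,-2) = 38.2314; S(3,-1) = 40.5032; S(3,+0) = 42.9100; S(3,+1) = 45.4598; S(3,+2) = 48.1611; S(3,+3) = 51.0229
Terminal payoffs V(N, j) = max(S_T - K, 0):
  V(3,-3) = 0.000000; V(3,-2) = 0.000000; V(3,-1) = 0.000000; V(3,+0) = 2.370000; V(3,+1) = 4.919798; V(3,+2) = 7.621110; V(3,+3) = 10.482940
Backward induction: V(k, j) = exp(-r*dt) * [p_u * V(k+1, j+1) + p_m * V(k+1, j) + p_d * V(k+1, j-1)]
  V(2,-2) = exp(-r*dt) * [p_u*0.000000 + p_m*0.000000 + p_d*0.000000] = 0.000000
  V(2,-1) = exp(-r*dt) * [p_u*2.370000 + p_m*0.000000 + p_d*0.000000] = 0.391987
  V(2,+0) = exp(-r*dt) * [p_u*4.919798 + p_m*2.370000 + p_d*0.000000] = 2.393053
  V(2,+1) = exp(-r*dt) * [p_u*7.621110 + p_m*4.919798 + p_d*2.370000] = 4.936679
  V(2,+2) = exp(-r*dt) * [p_u*10.482940 + p_m*7.621110 + p_d*4.919798] = 7.637991
  V(1,-1) = exp(-r*dt) * [p_u*2.393053 + p_m*0.391987 + p_d*0.000000] = 0.657015
  V(1,+0) = exp(-r*dt) * [p_u*4.936679 + p_m*2.393053 + p_d*0.391987] = 2.476982
  V(1,+1) = exp(-r*dt) * [p_u*7.637991 + p_m*4.936679 + p_d*2.393053] = 4.954589
  V(0,+0) = exp(-r*dt) * [p_u*4.954589 + p_m*2.476982 + p_d*0.657015] = 2.580346

Answer: Price = V(0,0) = 2.5803


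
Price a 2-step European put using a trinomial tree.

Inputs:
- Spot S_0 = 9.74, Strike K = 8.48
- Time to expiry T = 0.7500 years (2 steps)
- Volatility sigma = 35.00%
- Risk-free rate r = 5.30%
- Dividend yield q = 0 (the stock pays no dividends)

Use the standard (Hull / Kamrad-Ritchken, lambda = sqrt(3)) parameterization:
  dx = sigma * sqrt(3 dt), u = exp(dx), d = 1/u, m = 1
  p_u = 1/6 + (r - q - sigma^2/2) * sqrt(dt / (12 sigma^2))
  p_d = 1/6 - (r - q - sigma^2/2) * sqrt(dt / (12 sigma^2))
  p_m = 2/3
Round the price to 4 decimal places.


dt = T/N = 0.375000; dx = sigma*sqrt(3*dt) = 0.371231
u = exp(dx) = 1.449518; d = 1/u = 0.689885
p_u = 0.162500, p_m = 0.666667, p_d = 0.170834
Discount per step: exp(-r*dt) = 0.980321
Stock lattice S(k, j) with j the centered position index:
  k=0: S(0,+0) = 9.7400
  k=1: S(1,-1) = 6.7195; S(1,+0) = 9.7400; S(1,+1) = 14.1183
  k=2: S(2,-2) = 4.6357; S(2,-1) = 6.7195; S(2,+0) = 9.7400; S(2,+1) = 14.1183; S(2,+2) = 20.4647
Terminal payoffs V(N, j) = max(K - S_T, 0):
  V(2,-2) = 3.844338; V(2,-1) = 1.760525; V(2,+0) = 0.000000; V(2,+1) = 0.000000; V(2,+2) = 0.000000
Backward induction: V(k, j) = exp(-r*dt) * [p_u * V(k+1, j+1) + p_m * V(k+1, j) + p_d * V(k+1, j-1)]
  V(1,-1) = exp(-r*dt) * [p_u*0.000000 + p_m*1.760525 + p_d*3.844338] = 1.794405
  V(1,+0) = exp(-r*dt) * [p_u*0.000000 + p_m*0.000000 + p_d*1.760525] = 0.294838
  V(1,+1) = exp(-r*dt) * [p_u*0.000000 + p_m*0.000000 + p_d*0.000000] = 0.000000
  V(0,+0) = exp(-r*dt) * [p_u*0.000000 + p_m*0.294838 + p_d*1.794405] = 0.493203

Answer: Price = V(0,0) = 0.4932


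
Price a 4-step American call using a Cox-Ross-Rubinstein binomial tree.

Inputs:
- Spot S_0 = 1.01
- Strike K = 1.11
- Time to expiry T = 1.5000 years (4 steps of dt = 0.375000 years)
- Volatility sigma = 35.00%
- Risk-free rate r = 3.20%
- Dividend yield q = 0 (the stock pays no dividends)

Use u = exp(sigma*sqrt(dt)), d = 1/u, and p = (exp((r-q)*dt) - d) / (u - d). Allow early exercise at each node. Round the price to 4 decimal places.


dt = T/N = 0.375000
u = exp(sigma*sqrt(dt)) = 1.239032; d = 1/u = 0.807082
p = (exp((r-q)*dt) - d) / (u - d) = 0.474570
Discount per step: exp(-r*dt) = 0.988072
Stock lattice S(k, i) with i counting down-moves:
  k=0: S(0,0) = 1.0100
  k=1: S(1,0) = 1.2514; S(1,1) = 0.8152
  k=2: S(2,0) = 1.5506; S(2,1) = 1.0100; S(2,2) = 0.6579
  k=3: S(3,0) = 1.9212; S(3,1) = 1.2514; S(3,2) = 0.8152; S(3,3) = 0.5310
  k=4: S(4,0) = 2.3804; S(4,1) = 1.5506; S(4,2) = 1.0100; S(4,3) = 0.6579; S(4,4) = 0.4285
Terminal payoffs V(N, i) = max(S_T - K, 0):
  V(4,0) = 1.270408; V(4,1) = 0.440552; V(4,2) = 0.000000; V(4,3) = 0.000000; V(4,4) = 0.000000
Backward induction: V(k, i) = exp(-r*dt) * [p * V(k+1, i) + (1-p) * V(k+1, i+1)]; then take max(V_cont, immediate exercise) for American.
  V(3,0) = exp(-r*dt) * [p*1.270408 + (1-p)*0.440552] = 0.824424; exercise = 0.811183; V(3,0) = max -> 0.824424
  V(3,1) = exp(-r*dt) * [p*0.440552 + (1-p)*0.000000] = 0.206579; exercise = 0.141422; V(3,1) = max -> 0.206579
  V(3,2) = exp(-r*dt) * [p*0.000000 + (1-p)*0.000000] = 0.000000; exercise = 0.000000; V(3,2) = max -> 0.000000
  V(3,3) = exp(-r*dt) * [p*0.000000 + (1-p)*0.000000] = 0.000000; exercise = 0.000000; V(3,3) = max -> 0.000000
  V(2,0) = exp(-r*dt) * [p*0.824424 + (1-p)*0.206579] = 0.493828; exercise = 0.440552; V(2,0) = max -> 0.493828
  V(2,1) = exp(-r*dt) * [p*0.206579 + (1-p)*0.000000] = 0.096867; exercise = 0.000000; V(2,1) = max -> 0.096867
  V(2,2) = exp(-r*dt) * [p*0.000000 + (1-p)*0.000000] = 0.000000; exercise = 0.000000; V(2,2) = max -> 0.000000
  V(1,0) = exp(-r*dt) * [p*0.493828 + (1-p)*0.096867] = 0.281850; exercise = 0.141422; V(1,0) = max -> 0.281850
  V(1,1) = exp(-r*dt) * [p*0.096867 + (1-p)*0.000000] = 0.045422; exercise = 0.000000; V(1,1) = max -> 0.045422
  V(0,0) = exp(-r*dt) * [p*0.281850 + (1-p)*0.045422] = 0.155743; exercise = 0.000000; V(0,0) = max -> 0.155743

Answer: Price = V(0,0) = 0.1557


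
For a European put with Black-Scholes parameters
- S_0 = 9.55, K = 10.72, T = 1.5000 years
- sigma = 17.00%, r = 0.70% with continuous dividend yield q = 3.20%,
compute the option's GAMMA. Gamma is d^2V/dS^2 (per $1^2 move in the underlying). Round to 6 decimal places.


Answer: Gamma = 0.156706

Derivation:
d1 = -0.6310798188; d2 = -0.8392864469
phi(d1) = 0.3269103182; exp(-qT) = 0.9531337871; exp(-rT) = 0.9895549326
Gamma = exp(-qT) * phi(d1) / (S * sigma * sqrt(T)) = 0.9531337871 * 0.3269103182 / (9.5500 * 0.1700 * 1.2247448714) = 0.156706


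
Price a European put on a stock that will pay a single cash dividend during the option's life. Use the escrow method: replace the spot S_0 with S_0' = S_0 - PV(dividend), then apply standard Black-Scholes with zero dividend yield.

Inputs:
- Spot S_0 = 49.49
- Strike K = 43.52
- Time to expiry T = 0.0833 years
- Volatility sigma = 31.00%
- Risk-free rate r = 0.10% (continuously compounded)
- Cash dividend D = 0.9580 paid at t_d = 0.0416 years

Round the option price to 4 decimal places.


Answer: Price = 0.2216

Derivation:
PV(D) = D * exp(-r * t_d) = 0.9580 * 0.99995840 = 0.95796015
S_0' = S_0 - PV(D) = 49.4900 - 0.95796015 = 48.53203985
d1 = (ln(S_0'/K) + (r + sigma^2/2)*T) / (sigma*sqrt(T)) = 1.26397338
d2 = d1 - sigma*sqrt(T) = 1.17450199
exp(-rT) = 0.99991670
N(-d1) = 0.10311979; N(-d2) = 0.12009701
P = K * exp(-rT) * N(-d2) - S_0' * N(-d1) = 43.5200 * 0.99991670 * 0.12009701 - 48.53203985 * 0.10311979 = 0.2216


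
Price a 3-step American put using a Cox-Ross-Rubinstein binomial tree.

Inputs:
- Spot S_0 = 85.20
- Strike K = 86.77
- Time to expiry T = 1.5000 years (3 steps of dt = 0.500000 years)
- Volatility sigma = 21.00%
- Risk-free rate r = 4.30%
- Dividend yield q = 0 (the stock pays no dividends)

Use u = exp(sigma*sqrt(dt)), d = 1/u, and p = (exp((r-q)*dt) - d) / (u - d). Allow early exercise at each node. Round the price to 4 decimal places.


dt = T/N = 0.500000
u = exp(sigma*sqrt(dt)) = 1.160084; d = 1/u = 0.862007
p = (exp((r-q)*dt) - d) / (u - d) = 0.535855
Discount per step: exp(-r*dt) = 0.978729
Stock lattice S(k, i) with i counting down-moves:
  k=0: S(0,0) = 85.2000
  k=1: S(1,0) = 98.8392; S(1,1) = 73.4430
  k=2: S(2,0) = 114.6617; S(2,1) = 85.2000; S(2,2) = 63.3083
  k=3: S(3,0) = 133.0172; S(3,1) = 98.8392; S(3,2) = 73.4430; S(3,3) = 54.5722
Terminal payoffs V(N, i) = max(K - S_T, 0):
  V(3,0) = 0.000000; V(3,1) = 0.000000; V(3,2) = 13.327043; V(3,3) = 32.197824
Backward induction: V(k, i) = exp(-r*dt) * [p * V(k+1, i) + (1-p) * V(k+1, i+1)]; then take max(V_cont, immediate exercise) for American.
  V(2,0) = exp(-r*dt) * [p*0.000000 + (1-p)*0.000000] = 0.000000; exercise = 0.000000; V(2,0) = max -> 0.000000
  V(2,1) = exp(-r*dt) * [p*0.000000 + (1-p)*13.327043] = 6.054110; exercise = 1.570000; V(2,1) = max -> 6.054110
  V(2,2) = exp(-r*dt) * [p*13.327043 + (1-p)*32.197824] = 21.616048; exercise = 23.461691; V(2,2) = max -> 23.461691
  V(1,0) = exp(-r*dt) * [p*0.000000 + (1-p)*6.054110] = 2.750216; exercise = 0.000000; V(1,0) = max -> 2.750216
  V(1,1) = exp(-r*dt) * [p*6.054110 + (1-p)*23.461691] = 13.833122; exercise = 13.327043; V(1,1) = max -> 13.833122
  V(0,0) = exp(-r*dt) * [p*2.750216 + (1-p)*13.833122] = 7.726378; exercise = 1.570000; V(0,0) = max -> 7.726378

Answer: Price = V(0,0) = 7.7264


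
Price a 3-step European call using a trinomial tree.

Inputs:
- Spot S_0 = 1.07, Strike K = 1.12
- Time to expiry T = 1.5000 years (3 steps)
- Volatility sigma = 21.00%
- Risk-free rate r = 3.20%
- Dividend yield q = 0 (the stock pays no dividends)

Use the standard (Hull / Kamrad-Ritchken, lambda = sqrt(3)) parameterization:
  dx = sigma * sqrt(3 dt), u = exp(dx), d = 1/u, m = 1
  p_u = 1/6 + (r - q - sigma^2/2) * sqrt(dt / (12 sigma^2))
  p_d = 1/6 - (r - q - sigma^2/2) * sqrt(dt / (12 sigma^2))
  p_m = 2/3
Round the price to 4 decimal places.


dt = T/N = 0.500000; dx = sigma*sqrt(3*dt) = 0.257196
u = exp(dx) = 1.293299; d = 1/u = 0.773216
p_u = 0.176338, p_m = 0.666667, p_d = 0.156995
Discount per step: exp(-r*dt) = 0.984127
Stock lattice S(k, j) with j the centered position index:
  k=0: S(0,+0) = 1.0700
  k=1: S(1,-1) = 0.8273; S(1,+0) = 1.0700; S(1,+1) = 1.3838
  k=2: S(2,-2) = 0.6397; S(2,-1) = 0.8273; S(2,+0) = 1.0700; S(2,+1) = 1.3838; S(2,+2) = 1.7897
  k=3: S(3,-3) = 0.4946; S(3,-2) = 0.6397; S(3,-1) = 0.8273; S(3,+0) = 1.0700; S(3,+1) = 1.3838; S(3,+2) = 1.7897; S(3,+3) = 2.3146
Terminal payoffs V(N, j) = max(S_T - K, 0):
  V(3,-3) = 0.000000; V(3,-2) = 0.000000; V(3,-1) = 0.000000; V(3,+0) = 0.000000; V(3,+1) = 0.263830; V(3,+2) = 0.669706; V(3,+3) = 1.194626
Backward induction: V(k, j) = exp(-r*dt) * [p_u * V(k+1, j+1) + p_m * V(k+1, j) + p_d * V(k+1, j-1)]
  V(2,-2) = exp(-r*dt) * [p_u*0.000000 + p_m*0.000000 + p_d*0.000000] = 0.000000
  V(2,-1) = exp(-r*dt) * [p_u*0.000000 + p_m*0.000000 + p_d*0.000000] = 0.000000
  V(2,+0) = exp(-r*dt) * [p_u*0.263830 + p_m*0.000000 + p_d*0.000000] = 0.045785
  V(2,+1) = exp(-r*dt) * [p_u*0.669706 + p_m*0.263830 + p_d*0.000000] = 0.289315
  V(2,+2) = exp(-r*dt) * [p_u*1.194626 + p_m*0.669706 + p_d*0.263830] = 0.687461
  V(1,-1) = exp(-r*dt) * [p_u*0.045785 + p_m*0.000000 + p_d*0.000000] = 0.007945
  V(1,+0) = exp(-r*dt) * [p_u*0.289315 + p_m*0.045785 + p_d*0.000000] = 0.080246
  V(1,+1) = exp(-r*dt) * [p_u*0.687461 + p_m*0.289315 + p_d*0.045785] = 0.316191
  V(0,+0) = exp(-r*dt) * [p_u*0.316191 + p_m*0.080246 + p_d*0.007945] = 0.108748

Answer: Price = V(0,0) = 0.1087


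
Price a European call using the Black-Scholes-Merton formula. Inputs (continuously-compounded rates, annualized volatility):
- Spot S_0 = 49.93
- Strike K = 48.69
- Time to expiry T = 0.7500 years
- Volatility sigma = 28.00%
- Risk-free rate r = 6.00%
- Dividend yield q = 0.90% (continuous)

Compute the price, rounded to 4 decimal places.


d1 = (ln(S/K) + (r - q + 0.5*sigma^2) * T) / (sigma * sqrt(T)) = 0.38269396
d2 = d1 - sigma * sqrt(T) = 0.14020685
exp(-rT) = 0.95599748; exp(-qT) = 0.99327273
C = S_0 * exp(-qT) * N(d1) - K * exp(-rT) * N(d2)
N(d1) = 0.64902665; N(d2) = 0.55575172
C = 49.9300 * 0.99327273 * 0.64902665 - 48.6900 * 0.95599748 * 0.55575172 = 6.3190

Answer: Price = 6.3190


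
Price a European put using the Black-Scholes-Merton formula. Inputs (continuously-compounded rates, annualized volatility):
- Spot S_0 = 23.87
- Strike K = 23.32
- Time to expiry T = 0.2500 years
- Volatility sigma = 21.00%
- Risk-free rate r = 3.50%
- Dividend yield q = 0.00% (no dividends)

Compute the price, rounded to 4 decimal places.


Answer: Price = 0.6525

Derivation:
d1 = (ln(S/K) + (r - q + 0.5*sigma^2) * T) / (sigma * sqrt(T)) = 0.35784361
d2 = d1 - sigma * sqrt(T) = 0.25284361
exp(-rT) = 0.99128817; exp(-qT) = 1.00000000
P = K * exp(-rT) * N(-d2) - S_0 * exp(-qT) * N(-d1)
N(-d1) = 0.36023018; N(-d2) = 0.40019453
P = 23.3200 * 0.99128817 * 0.40019453 - 23.8700 * 1.00000000 * 0.36023018 = 0.6525


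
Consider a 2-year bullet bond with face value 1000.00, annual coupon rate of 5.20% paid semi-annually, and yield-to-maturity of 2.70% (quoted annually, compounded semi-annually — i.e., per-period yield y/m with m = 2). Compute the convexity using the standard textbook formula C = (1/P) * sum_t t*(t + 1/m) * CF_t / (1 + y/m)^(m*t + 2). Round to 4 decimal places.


Coupon per period c = face * coupon_rate / m = 26.000000
Periods per year m = 2; per-period yield y/m = 0.013500
Number of cashflows N = 4
Cashflows (t years, CF_t, discount factor 1/(1+y/m)^(m*t), PV):
  t = 0.5000: CF_t = 26.000000, DF = 0.986680, PV = 25.653675
  t = 1.0000: CF_t = 26.000000, DF = 0.973537, PV = 25.311964
  t = 1.5000: CF_t = 26.000000, DF = 0.960569, PV = 24.974804
  t = 2.0000: CF_t = 1026.000000, DF = 0.947774, PV = 972.416566
Price P = sum_t PV_t = 1048.357009
Convexity numerator sum_t t*(t + 1/m) * CF_t / (1+y/m)^(m*t + 2):
  t = 0.5000: term = 12.487402
  t = 1.0000: term = 36.963203
  t = 1.5000: term = 72.941693
  t = 2.0000: term = 4733.417880
Convexity = (1/P) * sum = 4855.810177 / 1048.357009 = 4.631829

Answer: Convexity = 4.6318


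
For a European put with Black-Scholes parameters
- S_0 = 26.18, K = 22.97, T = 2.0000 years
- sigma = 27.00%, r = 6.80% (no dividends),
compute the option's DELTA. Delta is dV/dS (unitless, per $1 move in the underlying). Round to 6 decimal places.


d1 = 0.8896627487; d2 = 0.5078250868
phi(d1) = 0.2685579831; exp(-qT) = 1.0000000000; exp(-rT) = 0.8728426325
N(-d1) = 0.1868235010
Delta = -exp(-qT) * N(-d1) = -1.0000000000 * 0.1868235010 = -0.186824

Answer: Delta = -0.186824


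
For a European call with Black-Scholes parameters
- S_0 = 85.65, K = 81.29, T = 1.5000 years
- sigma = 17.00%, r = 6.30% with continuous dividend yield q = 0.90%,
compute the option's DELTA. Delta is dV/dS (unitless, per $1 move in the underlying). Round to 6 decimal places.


d1 = 0.7440743765; d2 = 0.5358677484
phi(d1) = 0.3024734203; exp(-qT) = 0.9865907163; exp(-rT) = 0.9098277346
N(d1) = 0.7715842600
Delta = exp(-qT) * N(d1) = 0.9865907163 * 0.7715842600 = 0.761238

Answer: Delta = 0.761238


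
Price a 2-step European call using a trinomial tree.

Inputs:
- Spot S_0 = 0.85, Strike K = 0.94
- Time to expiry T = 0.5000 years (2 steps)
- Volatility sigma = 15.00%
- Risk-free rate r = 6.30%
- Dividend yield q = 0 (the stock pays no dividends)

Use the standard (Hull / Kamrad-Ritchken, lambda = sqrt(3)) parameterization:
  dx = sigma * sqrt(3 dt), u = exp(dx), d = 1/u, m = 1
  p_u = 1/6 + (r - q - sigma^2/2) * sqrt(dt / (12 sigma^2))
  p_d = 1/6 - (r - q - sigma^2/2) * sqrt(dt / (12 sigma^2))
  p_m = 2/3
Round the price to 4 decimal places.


dt = T/N = 0.250000; dx = sigma*sqrt(3*dt) = 0.129904
u = exp(dx) = 1.138719; d = 1/u = 0.878180
p_u = 0.216463, p_m = 0.666667, p_d = 0.116870
Discount per step: exp(-r*dt) = 0.984373
Stock lattice S(k, j) with j the centered position index:
  k=0: S(0,+0) = 0.8500
  k=1: S(1,-1) = 0.7465; S(1,+0) = 0.8500; S(1,+1) = 0.9679
  k=2: S(2,-2) = 0.6555; S(2,-1) = 0.7465; S(2,+0) = 0.8500; S(2,+1) = 0.9679; S(2,+2) = 1.1022
Terminal payoffs V(N, j) = max(S_T - K, 0):
  V(2,-2) = 0.000000; V(2,-1) = 0.000000; V(2,+0) = 0.000000; V(2,+1) = 0.027911; V(2,+2) = 0.162179
Backward induction: V(k, j) = exp(-r*dt) * [p_u * V(k+1, j+1) + p_m * V(k+1, j) + p_d * V(k+1, j-1)]
  V(1,-1) = exp(-r*dt) * [p_u*0.000000 + p_m*0.000000 + p_d*0.000000] = 0.000000
  V(1,+0) = exp(-r*dt) * [p_u*0.027911 + p_m*0.000000 + p_d*0.000000] = 0.005947
  V(1,+1) = exp(-r*dt) * [p_u*0.162179 + p_m*0.027911 + p_d*0.000000] = 0.052874
  V(0,+0) = exp(-r*dt) * [p_u*0.052874 + p_m*0.005947 + p_d*0.000000] = 0.015169

Answer: Price = V(0,0) = 0.0152


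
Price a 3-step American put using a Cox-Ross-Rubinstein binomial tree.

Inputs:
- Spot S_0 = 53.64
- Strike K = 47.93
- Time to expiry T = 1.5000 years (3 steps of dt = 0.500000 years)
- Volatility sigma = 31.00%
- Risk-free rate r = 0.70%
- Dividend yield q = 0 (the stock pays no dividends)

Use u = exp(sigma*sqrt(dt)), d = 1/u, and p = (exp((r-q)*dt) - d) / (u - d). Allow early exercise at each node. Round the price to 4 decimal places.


dt = T/N = 0.500000
u = exp(sigma*sqrt(dt)) = 1.245084; d = 1/u = 0.803159
p = (exp((r-q)*dt) - d) / (u - d) = 0.453351
Discount per step: exp(-r*dt) = 0.996506
Stock lattice S(k, i) with i counting down-moves:
  k=0: S(0,0) = 53.6400
  k=1: S(1,0) = 66.7863; S(1,1) = 43.0814
  k=2: S(2,0) = 83.1546; S(2,1) = 53.6400; S(2,2) = 34.6012
  k=3: S(3,0) = 103.5344; S(3,1) = 66.7863; S(3,2) = 43.0814; S(3,3) = 27.7903
Terminal payoffs V(N, i) = max(K - S_T, 0):
  V(3,0) = 0.000000; V(3,1) = 0.000000; V(3,2) = 4.848574; V(3,3) = 20.139736
Backward induction: V(k, i) = exp(-r*dt) * [p * V(k+1, i) + (1-p) * V(k+1, i+1)]; then take max(V_cont, immediate exercise) for American.
  V(2,0) = exp(-r*dt) * [p*0.000000 + (1-p)*0.000000] = 0.000000; exercise = 0.000000; V(2,0) = max -> 0.000000
  V(2,1) = exp(-r*dt) * [p*0.000000 + (1-p)*4.848574] = 2.641206; exercise = 0.000000; V(2,1) = max -> 2.641206
  V(2,2) = exp(-r*dt) * [p*4.848574 + (1-p)*20.139736] = 13.161321; exercise = 13.328783; V(2,2) = max -> 13.328783
  V(1,0) = exp(-r*dt) * [p*0.000000 + (1-p)*2.641206] = 1.438767; exercise = 0.000000; V(1,0) = max -> 1.438767
  V(1,1) = exp(-r*dt) * [p*2.641206 + (1-p)*13.328783] = 8.453915; exercise = 4.848574; V(1,1) = max -> 8.453915
  V(0,0) = exp(-r*dt) * [p*1.438767 + (1-p)*8.453915] = 5.255163; exercise = 0.000000; V(0,0) = max -> 5.255163

Answer: Price = V(0,0) = 5.2552


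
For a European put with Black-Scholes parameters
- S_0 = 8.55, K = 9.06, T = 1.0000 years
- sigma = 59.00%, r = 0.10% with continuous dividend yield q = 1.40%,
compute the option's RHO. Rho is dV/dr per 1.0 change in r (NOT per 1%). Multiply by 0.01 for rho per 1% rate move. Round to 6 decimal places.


Answer: Rho = -5.982806

Derivation:
d1 = 0.1747663778; d2 = -0.4152336222
phi(d1) = 0.3928960615; exp(-qT) = 0.9860975443; exp(-rT) = 0.9990004998
N(-d2) = 0.6610145561
Rho = -K*T*exp(-rT)*N(-d2) = -9.0600 * 1.0000 * 0.9990004998 * 0.6610145561 = -5.982806
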